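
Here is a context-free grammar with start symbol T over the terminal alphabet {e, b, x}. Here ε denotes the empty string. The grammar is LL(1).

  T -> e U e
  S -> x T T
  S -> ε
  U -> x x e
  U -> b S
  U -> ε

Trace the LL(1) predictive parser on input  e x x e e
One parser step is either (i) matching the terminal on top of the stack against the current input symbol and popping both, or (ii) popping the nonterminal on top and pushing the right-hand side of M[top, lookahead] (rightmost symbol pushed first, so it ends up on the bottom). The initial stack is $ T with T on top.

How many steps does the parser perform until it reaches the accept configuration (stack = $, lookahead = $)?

     Stack      Input        Action
  1  $ T        e x x e e $  expand T -> e U e
  2  $ e U e    e x x e e $  match e
  3  $ e U      x x e e $    expand U -> x x e
  4  $ e e x x  x x e e $    match x
  5  $ e e x    x e e $      match x
  6  $ e e      e e $        match e
  7  $ e        e $          match e
Accept reached after 7 steps.

7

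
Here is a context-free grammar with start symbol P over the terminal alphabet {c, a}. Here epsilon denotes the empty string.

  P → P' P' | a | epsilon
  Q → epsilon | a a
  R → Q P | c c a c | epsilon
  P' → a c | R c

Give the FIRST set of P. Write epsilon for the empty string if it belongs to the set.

{epsilon, a, c}

FIRST(Q): from Q→epsilon we get {epsilon}; from Q→a a we get {a}. So FIRST(Q) = {epsilon, a}.
FIRST(P): from P→P' P' we get {a, c}; from P→a we get {a}; from P→epsilon we get {epsilon}. So FIRST(P) = {epsilon, a, c}.
FIRST(R): from R→Q P we get {epsilon, a, c}; from R→c c a c we get {c}; from R→epsilon we get {epsilon}. So FIRST(R) = {epsilon, a, c}.
FIRST(P'): from P'→a c we get {a}; from P'→R c we get {a, c}. So FIRST(P') = {a, c}.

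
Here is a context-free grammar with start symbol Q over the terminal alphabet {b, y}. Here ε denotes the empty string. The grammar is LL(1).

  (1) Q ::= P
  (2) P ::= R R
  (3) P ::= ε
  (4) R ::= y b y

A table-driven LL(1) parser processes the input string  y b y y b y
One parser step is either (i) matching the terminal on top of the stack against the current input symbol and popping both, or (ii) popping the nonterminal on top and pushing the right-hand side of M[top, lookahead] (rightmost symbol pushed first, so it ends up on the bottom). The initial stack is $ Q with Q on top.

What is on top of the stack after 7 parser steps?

step 1: stack=$ Q  input=y b y y b y $  — expand Q ::= P
step 2: stack=$ P  input=y b y y b y $  — expand P ::= R R
step 3: stack=$ R R  input=y b y y b y $  — expand R ::= y b y
step 4: stack=$ R y b y  input=y b y y b y $  — match y
step 5: stack=$ R y b  input=b y y b y $  — match b
step 6: stack=$ R y  input=y y b y $  — match y
step 7: stack=$ R  input=y b y $  — expand R ::= y b y
Stack after step 7: $ y b y (top = y).

y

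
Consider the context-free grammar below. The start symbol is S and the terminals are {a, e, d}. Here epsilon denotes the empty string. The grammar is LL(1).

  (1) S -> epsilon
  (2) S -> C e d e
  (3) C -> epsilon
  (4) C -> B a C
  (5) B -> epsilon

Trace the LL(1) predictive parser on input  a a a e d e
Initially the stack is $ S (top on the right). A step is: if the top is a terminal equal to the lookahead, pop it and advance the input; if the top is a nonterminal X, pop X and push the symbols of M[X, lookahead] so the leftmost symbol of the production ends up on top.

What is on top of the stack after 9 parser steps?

     Stack          Input          Action
  1  $ S            a a a e d e $  expand S -> C e d e
  2  $ e d e C      a a a e d e $  expand C -> B a C
  3  $ e d e C a B  a a a e d e $  expand B -> epsilon
  4  $ e d e C a    a a a e d e $  match a
  5  $ e d e C      a a e d e $    expand C -> B a C
  6  $ e d e C a B  a a e d e $    expand B -> epsilon
  7  $ e d e C a    a a e d e $    match a
  8  $ e d e C      a e d e $      expand C -> B a C
  9  $ e d e C a B  a e d e $      expand B -> epsilon
Stack after step 9: $ e d e C a (top = a).

a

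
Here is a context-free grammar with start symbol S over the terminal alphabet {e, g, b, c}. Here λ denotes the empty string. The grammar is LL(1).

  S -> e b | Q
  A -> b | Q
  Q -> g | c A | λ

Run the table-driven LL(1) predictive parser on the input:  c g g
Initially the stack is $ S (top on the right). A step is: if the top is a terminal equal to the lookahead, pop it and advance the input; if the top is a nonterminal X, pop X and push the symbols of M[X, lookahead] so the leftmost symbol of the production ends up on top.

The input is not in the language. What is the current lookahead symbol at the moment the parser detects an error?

     Stack  Input    Action
  1  $ S    c g g $  expand S -> Q
  2  $ Q    c g g $  expand Q -> c A
  3  $ A c  c g g $  match c
  4  $ A    g g $    expand A -> Q
  5  $ Q    g g $    expand Q -> g
  6  $ g    g g $    match g
  7  $      g $      error: stack empty but input remains

g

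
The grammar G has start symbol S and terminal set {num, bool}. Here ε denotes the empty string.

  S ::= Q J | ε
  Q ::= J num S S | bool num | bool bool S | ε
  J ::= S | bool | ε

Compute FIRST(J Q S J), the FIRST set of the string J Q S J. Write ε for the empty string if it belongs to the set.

FIRST(S) = {ε, bool, num}  (via Q J)
FIRST(J) = {ε, bool, num}  (via S)
FIRST(Q) = {ε, bool, num}  (via J num S S)
FIRST(J Q S J): take FIRST of each symbol in turn, carrying on past any symbol whose FIRST contains ε; result {ε, bool, num}.

{ε, bool, num}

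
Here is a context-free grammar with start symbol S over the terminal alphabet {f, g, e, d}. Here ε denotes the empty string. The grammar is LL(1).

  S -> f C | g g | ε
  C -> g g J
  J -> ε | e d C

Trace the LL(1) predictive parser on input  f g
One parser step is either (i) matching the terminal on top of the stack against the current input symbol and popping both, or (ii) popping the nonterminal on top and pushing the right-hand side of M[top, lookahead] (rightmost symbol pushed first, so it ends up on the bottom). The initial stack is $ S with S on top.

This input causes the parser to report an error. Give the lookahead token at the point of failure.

     Stack    Input  Action
  1  $ S      f g $  expand S -> f C
  2  $ C f    f g $  match f
  3  $ C      g $    expand C -> g g J
  4  $ J g g  g $    match g
  5  $ J g    $      error: top is terminal g but lookahead is $

$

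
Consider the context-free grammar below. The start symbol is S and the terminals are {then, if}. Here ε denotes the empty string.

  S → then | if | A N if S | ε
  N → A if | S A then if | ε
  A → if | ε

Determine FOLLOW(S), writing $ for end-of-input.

{$, if, then}

FIRST(A): from A→if we get {if}; from A→ε we get {ε}. So FIRST(A) = {ε, if}.
FIRST(S): from S→then we get {then}; from S→if we get {if}; from S→A N if S we get {if, then}; from S→ε we get {ε}. So FIRST(S) = {ε, if, then}.
FIRST(N): from N→A if we get {if}; from N→S A then if we get {if, then}; from N→ε we get {ε}. So FIRST(N) = {ε, if, then}.
FOLLOW(S) includes $ since S is the start symbol.
FOLLOW(S): in S→A N if S, the suffix after S is empty (adds nothing new); in N→S A then if, S is followed by A then if with FIRST {if, then}. Thus FOLLOW(S) = {$, if, then}.
FOLLOW(N): in S→A N if S, N is followed by if S with FIRST {if}. Thus FOLLOW(N) = {if}.
FOLLOW(A): in S→A N if S, A is followed by N if S with FIRST {if, then}; in N→A if, A is followed by if with FIRST {if}; in N→S A then if, A is followed by then if with FIRST {then}. Thus FOLLOW(A) = {if, then}.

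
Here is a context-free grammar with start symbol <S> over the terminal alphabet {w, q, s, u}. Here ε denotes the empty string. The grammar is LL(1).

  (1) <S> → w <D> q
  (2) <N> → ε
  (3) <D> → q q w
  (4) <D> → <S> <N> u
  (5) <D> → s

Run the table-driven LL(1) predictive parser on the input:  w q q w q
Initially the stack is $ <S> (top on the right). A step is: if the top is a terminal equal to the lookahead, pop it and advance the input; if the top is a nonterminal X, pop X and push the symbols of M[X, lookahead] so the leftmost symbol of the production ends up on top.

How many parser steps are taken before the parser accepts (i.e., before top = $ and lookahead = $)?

7

step 1: stack=$ <S>  input=w q q w q $  — expand <S> → w <D> q
step 2: stack=$ q <D> w  input=w q q w q $  — match w
step 3: stack=$ q <D>  input=q q w q $  — expand <D> → q q w
step 4: stack=$ q w q q  input=q q w q $  — match q
step 5: stack=$ q w q  input=q w q $  — match q
step 6: stack=$ q w  input=w q $  — match w
step 7: stack=$ q  input=q $  — match q
Accept reached after 7 steps.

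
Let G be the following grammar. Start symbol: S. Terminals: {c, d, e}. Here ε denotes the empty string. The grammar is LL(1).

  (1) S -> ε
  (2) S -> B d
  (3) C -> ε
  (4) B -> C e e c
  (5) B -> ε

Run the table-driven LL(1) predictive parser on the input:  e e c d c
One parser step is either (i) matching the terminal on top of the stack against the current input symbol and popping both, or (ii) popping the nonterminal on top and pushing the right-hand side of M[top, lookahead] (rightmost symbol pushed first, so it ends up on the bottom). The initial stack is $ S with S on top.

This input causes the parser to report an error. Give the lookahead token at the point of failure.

c

step 1: stack=$ S  input=e e c d c $  — expand S -> B d
step 2: stack=$ d B  input=e e c d c $  — expand B -> C e e c
step 3: stack=$ d c e e C  input=e e c d c $  — expand C -> ε
step 4: stack=$ d c e e  input=e e c d c $  — match e
step 5: stack=$ d c e  input=e c d c $  — match e
step 6: stack=$ d c  input=c d c $  — match c
step 7: stack=$ d  input=d c $  — match d
step 8: stack=$  input=c $  — error: stack empty but input remains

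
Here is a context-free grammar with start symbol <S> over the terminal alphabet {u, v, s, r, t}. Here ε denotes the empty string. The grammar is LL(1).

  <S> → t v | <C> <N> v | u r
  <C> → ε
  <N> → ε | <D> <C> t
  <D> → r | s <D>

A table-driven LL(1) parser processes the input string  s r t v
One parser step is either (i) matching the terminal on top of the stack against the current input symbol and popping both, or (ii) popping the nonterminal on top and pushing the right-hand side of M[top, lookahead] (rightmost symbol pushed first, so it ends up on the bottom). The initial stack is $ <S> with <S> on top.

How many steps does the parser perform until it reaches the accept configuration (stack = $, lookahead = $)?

10

step 1: stack=$ <S>  input=s r t v $  — expand <S> → <C> <N> v
step 2: stack=$ v <N> <C>  input=s r t v $  — expand <C> → ε
step 3: stack=$ v <N>  input=s r t v $  — expand <N> → <D> <C> t
step 4: stack=$ v t <C> <D>  input=s r t v $  — expand <D> → s <D>
step 5: stack=$ v t <C> <D> s  input=s r t v $  — match s
step 6: stack=$ v t <C> <D>  input=r t v $  — expand <D> → r
step 7: stack=$ v t <C> r  input=r t v $  — match r
step 8: stack=$ v t <C>  input=t v $  — expand <C> → ε
step 9: stack=$ v t  input=t v $  — match t
step 10: stack=$ v  input=v $  — match v
Accept reached after 10 steps.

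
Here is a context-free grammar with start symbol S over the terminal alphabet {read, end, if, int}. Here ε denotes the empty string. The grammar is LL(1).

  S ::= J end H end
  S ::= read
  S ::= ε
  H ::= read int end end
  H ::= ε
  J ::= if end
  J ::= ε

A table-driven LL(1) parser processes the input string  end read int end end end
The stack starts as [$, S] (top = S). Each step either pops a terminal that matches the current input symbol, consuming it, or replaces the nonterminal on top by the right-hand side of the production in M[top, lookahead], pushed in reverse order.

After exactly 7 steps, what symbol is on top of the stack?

end

step 1: stack=$ S  input=end read int end end end $  — expand S ::= J end H end
step 2: stack=$ end H end J  input=end read int end end end $  — expand J ::= ε
step 3: stack=$ end H end  input=end read int end end end $  — match end
step 4: stack=$ end H  input=read int end end end $  — expand H ::= read int end end
step 5: stack=$ end end end int read  input=read int end end end $  — match read
step 6: stack=$ end end end int  input=int end end end $  — match int
step 7: stack=$ end end end  input=end end end $  — match end
Stack after step 7: $ end end (top = end).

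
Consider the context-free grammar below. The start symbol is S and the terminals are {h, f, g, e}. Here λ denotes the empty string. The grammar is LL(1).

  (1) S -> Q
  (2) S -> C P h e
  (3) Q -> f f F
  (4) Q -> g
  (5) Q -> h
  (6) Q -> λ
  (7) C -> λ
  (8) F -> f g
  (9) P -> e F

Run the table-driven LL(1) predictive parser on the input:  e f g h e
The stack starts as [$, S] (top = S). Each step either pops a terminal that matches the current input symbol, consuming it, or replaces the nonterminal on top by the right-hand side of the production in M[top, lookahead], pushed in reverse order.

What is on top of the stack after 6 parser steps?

g

step 1: stack=$ S  input=e f g h e $  — expand S -> C P h e
step 2: stack=$ e h P C  input=e f g h e $  — expand C -> λ
step 3: stack=$ e h P  input=e f g h e $  — expand P -> e F
step 4: stack=$ e h F e  input=e f g h e $  — match e
step 5: stack=$ e h F  input=f g h e $  — expand F -> f g
step 6: stack=$ e h g f  input=f g h e $  — match f
Stack after step 6: $ e h g (top = g).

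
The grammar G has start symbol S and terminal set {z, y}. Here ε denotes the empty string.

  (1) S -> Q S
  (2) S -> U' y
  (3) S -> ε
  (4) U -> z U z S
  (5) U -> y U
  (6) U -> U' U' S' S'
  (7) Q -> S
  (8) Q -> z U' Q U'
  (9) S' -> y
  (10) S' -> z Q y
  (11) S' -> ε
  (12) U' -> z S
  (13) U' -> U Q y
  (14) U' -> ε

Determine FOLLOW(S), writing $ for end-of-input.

FIRST(S') = {ε, y, z}
FIRST(S) = {ε, y, z}  (via Q S, U' y)
FIRST(Q) = {ε, y, z}  (via S)
FIRST(U) = {ε, y, z}  (via U' U' S' S')
FIRST(U') = {ε, y, z}  (via U Q y)
FOLLOW(S) includes $ since S is the start symbol.
FOLLOW(U): in U->z U z S, U is followed by z S with FIRST {z}; in U->y U, the suffix after U is empty (adds nothing new); in U'->U Q y, U is followed by Q y with FIRST {y, z}. Thus FOLLOW(U) = {y, z}.
FOLLOW(S'): in U->U' U' S' S' (occurrence 1), S' is followed by S' with FIRST {ε, y, z}; in U->U' U' S' S' (occurrence 1), the suffix after S' is nullable, so FOLLOW(S') ⊇ FOLLOW(U) = {y, z}; in U->U' U' S' S' (occurrence 2), the suffix after S' is empty, so FOLLOW(S') ⊇ FOLLOW(U) = {y, z}. Thus FOLLOW(S') = {y, z}.
FOLLOW(S): in S->Q S, the suffix after S is empty (adds nothing new); in U->z U z S, the suffix after S is empty, so FOLLOW(S) ⊇ FOLLOW(U) = {y, z}; in Q->S, the suffix after S is empty, so FOLLOW(S) ⊇ FOLLOW(Q) = {$, y, z}; in U'->z S, the suffix after S is empty, so FOLLOW(S) ⊇ FOLLOW(U') = {$, y, z}. Thus FOLLOW(S) = {$, y, z}.
FOLLOW(Q): in S->Q S, Q is followed by S with FIRST {ε, y, z}; in S->Q S, the suffix after Q is nullable, so FOLLOW(Q) ⊇ FOLLOW(S) = {$, y, z}; in Q->z U' Q U', Q is followed by U' with FIRST {ε, y, z}; in Q->z U' Q U', the suffix after Q is nullable (adds nothing new); in S'->z Q y, Q is followed by y with FIRST {y}; in U'->U Q y, Q is followed by y with FIRST {y}. Thus FOLLOW(Q) = {$, y, z}.
FOLLOW(U'): in S->U' y, U' is followed by y with FIRST {y}; in U->U' U' S' S' (occurrence 1), U' is followed by U' S' S' with FIRST {ε, y, z}; in U->U' U' S' S' (occurrence 1), the suffix after U' is nullable, so FOLLOW(U') ⊇ FOLLOW(U) = {y, z}; in U->U' U' S' S' (occurrence 2), U' is followed by S' S' with FIRST {ε, y, z}; in U->U' U' S' S' (occurrence 2), the suffix after U' is nullable, so FOLLOW(U') ⊇ FOLLOW(U) = {y, z}; in Q->z U' Q U' (occurrence 1), U' is followed by Q U' with FIRST {ε, y, z}; in Q->z U' Q U' (occurrence 1), the suffix after U' is nullable, so FOLLOW(U') ⊇ FOLLOW(Q) = {$, y, z}; in Q->z U' Q U' (occurrence 2), the suffix after U' is empty, so FOLLOW(U') ⊇ FOLLOW(Q) = {$, y, z}. Thus FOLLOW(U') = {$, y, z}.

{$, y, z}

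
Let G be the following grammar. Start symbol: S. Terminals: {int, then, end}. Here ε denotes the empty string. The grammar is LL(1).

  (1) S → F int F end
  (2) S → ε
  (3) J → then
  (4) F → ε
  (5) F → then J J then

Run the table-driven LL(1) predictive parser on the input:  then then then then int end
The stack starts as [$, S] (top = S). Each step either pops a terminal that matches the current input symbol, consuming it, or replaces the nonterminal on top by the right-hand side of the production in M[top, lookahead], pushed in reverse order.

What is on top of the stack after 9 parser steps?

F

step 1: stack=$ S  input=then then then then int end $  — expand S → F int F end
step 2: stack=$ end F int F  input=then then then then int end $  — expand F → then J J then
step 3: stack=$ end F int then J J then  input=then then then then int end $  — match then
step 4: stack=$ end F int then J J  input=then then then int end $  — expand J → then
step 5: stack=$ end F int then J then  input=then then then int end $  — match then
step 6: stack=$ end F int then J  input=then then int end $  — expand J → then
step 7: stack=$ end F int then then  input=then then int end $  — match then
step 8: stack=$ end F int then  input=then int end $  — match then
step 9: stack=$ end F int  input=int end $  — match int
Stack after step 9: $ end F (top = F).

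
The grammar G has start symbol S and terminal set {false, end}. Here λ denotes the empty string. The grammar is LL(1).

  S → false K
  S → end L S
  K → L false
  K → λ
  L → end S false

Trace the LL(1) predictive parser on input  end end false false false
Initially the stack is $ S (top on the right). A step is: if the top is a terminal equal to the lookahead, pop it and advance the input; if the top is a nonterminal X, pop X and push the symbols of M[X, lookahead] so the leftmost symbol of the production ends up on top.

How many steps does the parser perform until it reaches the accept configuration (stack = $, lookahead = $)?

11

step 1: stack=$ S  input=end end false false false $  — expand S → end L S
step 2: stack=$ S L end  input=end end false false false $  — match end
step 3: stack=$ S L  input=end false false false $  — expand L → end S false
step 4: stack=$ S false S end  input=end false false false $  — match end
step 5: stack=$ S false S  input=false false false $  — expand S → false K
step 6: stack=$ S false K false  input=false false false $  — match false
step 7: stack=$ S false K  input=false false $  — expand K → λ
step 8: stack=$ S false  input=false false $  — match false
step 9: stack=$ S  input=false $  — expand S → false K
step 10: stack=$ K false  input=false $  — match false
step 11: stack=$ K  input=$  — expand K → λ
Accept reached after 11 steps.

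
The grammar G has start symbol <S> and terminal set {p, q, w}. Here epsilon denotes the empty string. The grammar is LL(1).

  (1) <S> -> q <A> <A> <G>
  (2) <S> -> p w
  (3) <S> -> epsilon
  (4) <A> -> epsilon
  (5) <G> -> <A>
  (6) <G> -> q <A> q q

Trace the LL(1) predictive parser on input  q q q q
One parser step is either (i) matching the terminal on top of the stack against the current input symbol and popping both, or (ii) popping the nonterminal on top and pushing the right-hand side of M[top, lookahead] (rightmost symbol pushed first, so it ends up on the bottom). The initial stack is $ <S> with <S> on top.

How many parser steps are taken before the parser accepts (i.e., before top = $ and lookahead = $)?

     Stack            Input      Action
  1  $ <S>            q q q q $  expand <S> -> q <A> <A> <G>
  2  $ <G> <A> <A> q  q q q q $  match q
  3  $ <G> <A> <A>    q q q $    expand <A> -> epsilon
  4  $ <G> <A>        q q q $    expand <A> -> epsilon
  5  $ <G>            q q q $    expand <G> -> q <A> q q
  6  $ q q <A> q      q q q $    match q
  7  $ q q <A>        q q $      expand <A> -> epsilon
  8  $ q q            q q $      match q
  9  $ q              q $        match q
Accept reached after 9 steps.

9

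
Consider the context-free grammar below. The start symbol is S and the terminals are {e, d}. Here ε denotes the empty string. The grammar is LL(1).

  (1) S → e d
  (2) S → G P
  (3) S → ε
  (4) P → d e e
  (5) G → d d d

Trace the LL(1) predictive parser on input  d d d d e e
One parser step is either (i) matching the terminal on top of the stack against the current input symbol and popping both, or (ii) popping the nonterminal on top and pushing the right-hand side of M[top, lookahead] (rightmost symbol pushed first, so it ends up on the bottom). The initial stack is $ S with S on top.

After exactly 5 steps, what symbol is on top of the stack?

P

step 1: stack=$ S  input=d d d d e e $  — expand S → G P
step 2: stack=$ P G  input=d d d d e e $  — expand G → d d d
step 3: stack=$ P d d d  input=d d d d e e $  — match d
step 4: stack=$ P d d  input=d d d e e $  — match d
step 5: stack=$ P d  input=d d e e $  — match d
Stack after step 5: $ P (top = P).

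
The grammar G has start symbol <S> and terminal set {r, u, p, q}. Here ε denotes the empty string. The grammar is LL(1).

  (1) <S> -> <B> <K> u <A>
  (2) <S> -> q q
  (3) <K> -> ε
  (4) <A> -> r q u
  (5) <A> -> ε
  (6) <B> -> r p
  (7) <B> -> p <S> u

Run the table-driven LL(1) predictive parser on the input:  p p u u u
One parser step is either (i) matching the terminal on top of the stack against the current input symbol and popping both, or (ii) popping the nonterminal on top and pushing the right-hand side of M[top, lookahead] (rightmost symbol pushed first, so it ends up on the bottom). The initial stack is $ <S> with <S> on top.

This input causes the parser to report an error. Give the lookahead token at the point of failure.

step 1: stack=$ <S>  input=p p u u u $  — expand <S> -> <B> <K> u <A>
step 2: stack=$ <A> u <K> <B>  input=p p u u u $  — expand <B> -> p <S> u
step 3: stack=$ <A> u <K> u <S> p  input=p p u u u $  — match p
step 4: stack=$ <A> u <K> u <S>  input=p u u u $  — expand <S> -> <B> <K> u <A>
step 5: stack=$ <A> u <K> u <A> u <K> <B>  input=p u u u $  — expand <B> -> p <S> u
step 6: stack=$ <A> u <K> u <A> u <K> u <S> p  input=p u u u $  — match p
step 7: stack=$ <A> u <K> u <A> u <K> u <S>  input=u u u $  — error: M[<S>, u] is empty

u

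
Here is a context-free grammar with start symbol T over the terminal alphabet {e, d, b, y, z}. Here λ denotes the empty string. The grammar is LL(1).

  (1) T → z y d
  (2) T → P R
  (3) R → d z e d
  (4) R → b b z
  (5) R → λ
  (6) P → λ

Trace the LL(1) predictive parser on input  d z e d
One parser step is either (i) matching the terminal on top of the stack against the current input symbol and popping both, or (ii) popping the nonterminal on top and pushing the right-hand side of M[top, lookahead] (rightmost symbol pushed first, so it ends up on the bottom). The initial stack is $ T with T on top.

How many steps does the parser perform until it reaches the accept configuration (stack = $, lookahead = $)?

7

     Stack      Input      Action
  1  $ T        d z e d $  expand T → P R
  2  $ R P      d z e d $  expand P → λ
  3  $ R        d z e d $  expand R → d z e d
  4  $ d e z d  d z e d $  match d
  5  $ d e z    z e d $    match z
  6  $ d e      e d $      match e
  7  $ d        d $        match d
Accept reached after 7 steps.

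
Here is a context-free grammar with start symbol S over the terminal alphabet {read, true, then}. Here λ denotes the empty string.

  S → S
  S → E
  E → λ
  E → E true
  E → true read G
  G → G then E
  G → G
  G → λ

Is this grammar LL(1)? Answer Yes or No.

FIRST(S) = {λ, true}
FIRST(E) = {λ, true}
FIRST(G) = {λ, then}
FOLLOW(S) = {$}
FOLLOW(E) = {$, then, true}
FOLLOW(G) = {$, then, true}
Cell M[E, true] receives both E → λ and E → E true and E → true read G — the grammar is not LL(1).

No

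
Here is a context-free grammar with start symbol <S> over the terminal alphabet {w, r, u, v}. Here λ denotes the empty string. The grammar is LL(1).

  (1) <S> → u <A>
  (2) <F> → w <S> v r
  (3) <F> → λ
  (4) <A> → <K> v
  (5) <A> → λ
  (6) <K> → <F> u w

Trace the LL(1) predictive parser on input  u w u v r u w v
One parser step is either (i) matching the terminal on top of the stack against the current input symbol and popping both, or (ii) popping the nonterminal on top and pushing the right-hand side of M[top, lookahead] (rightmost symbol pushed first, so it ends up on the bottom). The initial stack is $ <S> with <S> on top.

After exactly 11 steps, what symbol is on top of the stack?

u

      Stack              Input              Action
   1  $ <S>              u w u v r u w v $  expand <S> → u <A>
   2  $ <A> u            u w u v r u w v $  match u
   3  $ <A>              w u v r u w v $    expand <A> → <K> v
   4  $ v <K>            w u v r u w v $    expand <K> → <F> u w
   5  $ v w u <F>        w u v r u w v $    expand <F> → w <S> v r
   6  $ v w u r v <S> w  w u v r u w v $    match w
   7  $ v w u r v <S>    u v r u w v $      expand <S> → u <A>
   8  $ v w u r v <A> u  u v r u w v $      match u
   9  $ v w u r v <A>    v r u w v $        expand <A> → λ
  10  $ v w u r v        v r u w v $        match v
  11  $ v w u r          r u w v $          match r
Stack after step 11: $ v w u (top = u).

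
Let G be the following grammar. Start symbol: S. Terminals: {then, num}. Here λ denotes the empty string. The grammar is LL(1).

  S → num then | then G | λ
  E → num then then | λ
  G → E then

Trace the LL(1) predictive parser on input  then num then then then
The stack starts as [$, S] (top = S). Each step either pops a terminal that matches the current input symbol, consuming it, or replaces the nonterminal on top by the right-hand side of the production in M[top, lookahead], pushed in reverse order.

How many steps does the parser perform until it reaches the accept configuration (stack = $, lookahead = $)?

8

     Stack                 Input                      Action
  1  $ S                   then num then then then $  expand S → then G
  2  $ G then              then num then then then $  match then
  3  $ G                   num then then then $       expand G → E then
  4  $ then E              num then then then $       expand E → num then then
  5  $ then then then num  num then then then $       match num
  6  $ then then then      then then then $           match then
  7  $ then then           then then $                match then
  8  $ then                then $                     match then
Accept reached after 8 steps.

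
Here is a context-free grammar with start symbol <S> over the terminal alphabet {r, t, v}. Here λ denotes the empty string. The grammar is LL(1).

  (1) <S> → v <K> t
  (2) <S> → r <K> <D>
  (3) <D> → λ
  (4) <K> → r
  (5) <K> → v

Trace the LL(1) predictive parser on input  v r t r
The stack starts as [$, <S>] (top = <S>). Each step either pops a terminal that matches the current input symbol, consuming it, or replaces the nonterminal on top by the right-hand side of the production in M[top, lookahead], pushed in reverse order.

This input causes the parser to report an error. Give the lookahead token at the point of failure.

     Stack      Input      Action
  1  $ <S>      v r t r $  expand <S> → v <K> t
  2  $ t <K> v  v r t r $  match v
  3  $ t <K>    r t r $    expand <K> → r
  4  $ t r      r t r $    match r
  5  $ t        t r $      match t
  6  $          r $        error: stack empty but input remains

r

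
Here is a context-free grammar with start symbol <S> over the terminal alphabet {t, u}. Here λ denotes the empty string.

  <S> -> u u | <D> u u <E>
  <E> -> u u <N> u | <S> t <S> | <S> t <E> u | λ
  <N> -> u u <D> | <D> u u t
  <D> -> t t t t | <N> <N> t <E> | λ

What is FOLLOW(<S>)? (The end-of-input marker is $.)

FIRST(<S>): from <S>->u u we get {u}; from <S>-><D> u u <E> we get {t, u}. So FIRST(<S>) = {t, u}.
FIRST(<E>): from <E>->u u <N> u we get {u}; from <E>-><S> t <S> we get {t, u}; from <E>-><S> t <E> u we get {t, u}; from <E>->λ we get {λ}. So FIRST(<E>) = {λ, t, u}.
FIRST(<N>): from <N>->u u <D> we get {u}; from <N>-><D> u u t we get {t, u}. So FIRST(<N>) = {t, u}.
FIRST(<D>): from <D>->t t t t we get {t}; from <D>-><N> <N> t <E> we get {t, u}; from <D>->λ we get {λ}. So FIRST(<D>) = {λ, t, u}.
FOLLOW(<S>) includes $ since <S> is the start symbol.
FOLLOW(<N>): in <E>->u u <N> u, <N> is followed by u with FIRST {u}; in <D>-><N> <N> t <E> (occurrence 1), <N> is followed by <N> t <E> with FIRST {t, u}; in <D>-><N> <N> t <E> (occurrence 2), <N> is followed by t <E> with FIRST {t}. Thus FOLLOW(<N>) = {t, u}.
FOLLOW(<D>): in <S>-><D> u u <E>, <D> is followed by u u <E> with FIRST {u}; in <N>->u u <D>, the suffix after <D> is empty, so FOLLOW(<D>) ⊇ FOLLOW(<N>) = {t, u}; in <N>-><D> u u t, <D> is followed by u u t with FIRST {u}. Thus FOLLOW(<D>) = {t, u}.
FOLLOW(<S>): in <E>-><S> t <S> (occurrence 1), <S> is followed by t <S> with FIRST {t}; in <E>-><S> t <S> (occurrence 2), the suffix after <S> is empty, so FOLLOW(<S>) ⊇ FOLLOW(<E>) = {$, t, u}; in <E>-><S> t <E> u, <S> is followed by t <E> u with FIRST {t}. Thus FOLLOW(<S>) = {$, t, u}.
FOLLOW(<E>): in <S>-><D> u u <E>, the suffix after <E> is empty, so FOLLOW(<E>) ⊇ FOLLOW(<S>) = {$, t, u}; in <E>-><S> t <E> u, <E> is followed by u with FIRST {u}; in <D>-><N> <N> t <E>, the suffix after <E> is empty, so FOLLOW(<E>) ⊇ FOLLOW(<D>) = {t, u}. Thus FOLLOW(<E>) = {$, t, u}.

{$, t, u}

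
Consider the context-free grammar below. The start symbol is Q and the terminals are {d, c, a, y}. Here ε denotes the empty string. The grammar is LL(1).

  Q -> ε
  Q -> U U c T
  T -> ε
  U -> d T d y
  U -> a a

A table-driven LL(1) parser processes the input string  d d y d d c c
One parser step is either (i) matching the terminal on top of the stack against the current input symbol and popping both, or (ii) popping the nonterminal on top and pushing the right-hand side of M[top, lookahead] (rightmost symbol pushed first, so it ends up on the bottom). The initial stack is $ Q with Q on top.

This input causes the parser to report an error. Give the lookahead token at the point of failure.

c

step 1: stack=$ Q  input=d d y d d c c $  — expand Q -> U U c T
step 2: stack=$ T c U U  input=d d y d d c c $  — expand U -> d T d y
step 3: stack=$ T c U y d T d  input=d d y d d c c $  — match d
step 4: stack=$ T c U y d T  input=d y d d c c $  — expand T -> ε
step 5: stack=$ T c U y d  input=d y d d c c $  — match d
step 6: stack=$ T c U y  input=y d d c c $  — match y
step 7: stack=$ T c U  input=d d c c $  — expand U -> d T d y
step 8: stack=$ T c y d T d  input=d d c c $  — match d
step 9: stack=$ T c y d T  input=d c c $  — expand T -> ε
step 10: stack=$ T c y d  input=d c c $  — match d
step 11: stack=$ T c y  input=c c $  — error: top is terminal y but lookahead is c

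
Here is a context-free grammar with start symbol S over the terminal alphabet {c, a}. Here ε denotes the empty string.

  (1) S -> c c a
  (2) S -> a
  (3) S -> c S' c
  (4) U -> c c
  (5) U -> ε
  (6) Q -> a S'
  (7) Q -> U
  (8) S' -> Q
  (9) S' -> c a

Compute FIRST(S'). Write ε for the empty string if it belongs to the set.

FIRST(S) = {a, c}
FIRST(U) = {ε, c}
FIRST(Q) = {ε, a, c}  (via U)
FIRST(S') = {ε, a, c}  (via Q)

{ε, a, c}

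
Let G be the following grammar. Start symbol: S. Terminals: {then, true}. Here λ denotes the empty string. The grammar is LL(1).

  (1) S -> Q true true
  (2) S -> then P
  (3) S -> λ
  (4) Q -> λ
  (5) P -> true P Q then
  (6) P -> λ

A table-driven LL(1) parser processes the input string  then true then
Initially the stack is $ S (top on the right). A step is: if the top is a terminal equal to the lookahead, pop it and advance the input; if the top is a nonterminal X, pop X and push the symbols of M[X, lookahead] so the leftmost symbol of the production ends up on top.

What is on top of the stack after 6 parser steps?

then

     Stack            Input             Action
  1  $ S              then true then $  expand S -> then P
  2  $ P then         then true then $  match then
  3  $ P              true then $       expand P -> true P Q then
  4  $ then Q P true  true then $       match true
  5  $ then Q P       then $            expand P -> λ
  6  $ then Q         then $            expand Q -> λ
Stack after step 6: $ then (top = then).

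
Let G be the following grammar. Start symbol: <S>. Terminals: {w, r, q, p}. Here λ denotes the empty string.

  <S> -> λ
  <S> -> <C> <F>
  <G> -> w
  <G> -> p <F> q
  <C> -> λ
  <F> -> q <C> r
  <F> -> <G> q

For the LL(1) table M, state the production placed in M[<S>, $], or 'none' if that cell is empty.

FIRST(<G>): from <G>->w we get {w}; from <G>->p <F> q we get {p}. So FIRST(<G>) = {p, w}.
FIRST(<C>): from <C>->λ we get {λ}. So FIRST(<C>) = {λ}.
FIRST(<F>): from <F>->q <C> r we get {q}; from <F>-><G> q we get {p, w}. So FIRST(<F>) = {p, q, w}.
FIRST(<S>): from <S>->λ we get {λ}; from <S>-><C> <F> we get {p, q, w}. So FIRST(<S>) = {λ, p, q, w}.
FOLLOW(<S>) includes $ since <S> is the start symbol.
FOLLOW(<S>): <S> appears on no right-hand side. Thus FOLLOW(<S>) = {$}.
For <S> -> λ: FIRST(λ) = {λ}, so it goes in M[<S>, t] for t ∈ {}; since λ ∈ FIRST, also for every t ∈ FOLLOW(<S>) = {$}.
For <S> -> <C> <F>: FIRST(<C> <F>) = {p, q, w}, so it goes in M[<S>, t] for t ∈ {p, q, w}.

<S> -> λ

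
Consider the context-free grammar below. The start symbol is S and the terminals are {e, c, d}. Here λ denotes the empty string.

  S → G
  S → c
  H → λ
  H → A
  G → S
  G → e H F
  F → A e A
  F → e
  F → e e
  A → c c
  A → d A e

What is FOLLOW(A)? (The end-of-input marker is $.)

FIRST(A) = {c, d}
FIRST(H) = {λ, c, d}  (via A)
FIRST(F) = {c, d, e}  (via A e A)
FIRST(S) = {c, e}  (via G)
FIRST(G) = {c, e}  (via S)
FOLLOW(S) includes $ since S is the start symbol.
FOLLOW(H): in G→e H F, H is followed by F with FIRST {c, d, e}. Thus FOLLOW(H) = {c, d, e}.
FOLLOW(S): in G→S, the suffix after S is empty, so FOLLOW(S) ⊇ FOLLOW(G) = {$}. Thus FOLLOW(S) = {$}.
FOLLOW(G): in S→G, the suffix after G is empty, so FOLLOW(G) ⊇ FOLLOW(S) = {$}. Thus FOLLOW(G) = {$}.
FOLLOW(F): in G→e H F, the suffix after F is empty, so FOLLOW(F) ⊇ FOLLOW(G) = {$}. Thus FOLLOW(F) = {$}.
FOLLOW(A): in H→A, the suffix after A is empty, so FOLLOW(A) ⊇ FOLLOW(H) = {c, d, e}; in F→A e A (occurrence 1), A is followed by e A with FIRST {e}; in F→A e A (occurrence 2), the suffix after A is empty, so FOLLOW(A) ⊇ FOLLOW(F) = {$}; in A→d A e, A is followed by e with FIRST {e}. Thus FOLLOW(A) = {$, c, d, e}.

{$, c, d, e}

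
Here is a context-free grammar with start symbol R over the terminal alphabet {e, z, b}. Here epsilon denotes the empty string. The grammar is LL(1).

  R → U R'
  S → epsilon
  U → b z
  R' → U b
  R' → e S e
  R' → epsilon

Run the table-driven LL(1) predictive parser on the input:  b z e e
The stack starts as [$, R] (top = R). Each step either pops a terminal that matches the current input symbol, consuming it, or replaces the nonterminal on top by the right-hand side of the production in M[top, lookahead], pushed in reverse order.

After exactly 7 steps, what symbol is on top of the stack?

step 1: stack=$ R  input=b z e e $  — expand R → U R'
step 2: stack=$ R' U  input=b z e e $  — expand U → b z
step 3: stack=$ R' z b  input=b z e e $  — match b
step 4: stack=$ R' z  input=z e e $  — match z
step 5: stack=$ R'  input=e e $  — expand R' → e S e
step 6: stack=$ e S e  input=e e $  — match e
step 7: stack=$ e S  input=e $  — expand S → epsilon
Stack after step 7: $ e (top = e).

e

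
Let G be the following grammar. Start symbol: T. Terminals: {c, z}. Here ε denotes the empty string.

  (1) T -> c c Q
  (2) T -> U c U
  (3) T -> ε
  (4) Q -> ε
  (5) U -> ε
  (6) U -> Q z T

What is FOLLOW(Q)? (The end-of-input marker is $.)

FIRST(Q) = {ε}
FIRST(U) = {ε, z}  (via Q z T)
FIRST(T) = {ε, c, z}  (via U c U)
FOLLOW(T) includes $ since T is the start symbol.
FOLLOW(T): in U->Q z T, the suffix after T is empty, so FOLLOW(T) ⊇ FOLLOW(U) = {$, c}. Thus FOLLOW(T) = {$, c}.
FOLLOW(Q): in T->c c Q, the suffix after Q is empty, so FOLLOW(Q) ⊇ FOLLOW(T) = {$, c}; in U->Q z T, Q is followed by z T with FIRST {z}. Thus FOLLOW(Q) = {$, c, z}.
FOLLOW(U): in T->U c U (occurrence 1), U is followed by c U with FIRST {c}; in T->U c U (occurrence 2), the suffix after U is empty, so FOLLOW(U) ⊇ FOLLOW(T) = {$, c}. Thus FOLLOW(U) = {$, c}.

{$, c, z}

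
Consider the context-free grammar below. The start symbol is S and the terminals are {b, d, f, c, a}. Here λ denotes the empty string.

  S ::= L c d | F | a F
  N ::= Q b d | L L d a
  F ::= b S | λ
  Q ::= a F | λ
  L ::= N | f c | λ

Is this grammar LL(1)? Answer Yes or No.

FIRST(S) = {λ, a, b, c, d, f}
FIRST(N) = {a, b, d, f}
FIRST(F) = {λ, b}
FIRST(Q) = {λ, a}
FIRST(L) = {λ, a, b, d, f}
FOLLOW(S) = {$, b}
FOLLOW(N) = {a, b, c, d, f}
FOLLOW(F) = {$, b}
FOLLOW(Q) = {b}
FOLLOW(L) = {a, b, c, d, f}
Cell M[F, b] receives both F ::= b S and F ::= λ — the grammar is not LL(1).

No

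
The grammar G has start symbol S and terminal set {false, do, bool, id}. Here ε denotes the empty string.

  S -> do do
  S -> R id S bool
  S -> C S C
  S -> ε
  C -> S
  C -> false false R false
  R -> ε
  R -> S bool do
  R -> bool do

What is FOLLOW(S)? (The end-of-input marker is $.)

{$, bool, do, false, id}

FIRST(S): from S->do do we get {do}; from S->R id S bool we get {bool, do, false, id}; from S->C S C we get {ε, bool, do, false, id}; from S->ε we get {ε}. So FIRST(S) = {ε, bool, do, false, id}.
FIRST(C): from C->S we get {ε, bool, do, false, id}; from C->false false R false we get {false}. So FIRST(C) = {ε, bool, do, false, id}.
FIRST(R): from R->ε we get {ε}; from R->S bool do we get {bool, do, false, id}; from R->bool do we get {bool}. So FIRST(R) = {ε, bool, do, false, id}.
FOLLOW(S) includes $ since S is the start symbol.
FOLLOW(R): in S->R id S bool, R is followed by id S bool with FIRST {id}; in C->false false R false, R is followed by false with FIRST {false}. Thus FOLLOW(R) = {false, id}.
FOLLOW(S): in S->R id S bool, S is followed by bool with FIRST {bool}; in S->C S C, S is followed by C with FIRST {ε, bool, do, false, id}; in S->C S C, the suffix after S is nullable (adds nothing new); in C->S, the suffix after S is empty, so FOLLOW(S) ⊇ FOLLOW(C) = {$, bool, do, false, id}; in R->S bool do, S is followed by bool do with FIRST {bool}. Thus FOLLOW(S) = {$, bool, do, false, id}.
FOLLOW(C): in S->C S C (occurrence 1), C is followed by S C with FIRST {ε, bool, do, false, id}; in S->C S C (occurrence 1), the suffix after C is nullable, so FOLLOW(C) ⊇ FOLLOW(S) = {$, bool, do, false, id}; in S->C S C (occurrence 2), the suffix after C is empty, so FOLLOW(C) ⊇ FOLLOW(S) = {$, bool, do, false, id}. Thus FOLLOW(C) = {$, bool, do, false, id}.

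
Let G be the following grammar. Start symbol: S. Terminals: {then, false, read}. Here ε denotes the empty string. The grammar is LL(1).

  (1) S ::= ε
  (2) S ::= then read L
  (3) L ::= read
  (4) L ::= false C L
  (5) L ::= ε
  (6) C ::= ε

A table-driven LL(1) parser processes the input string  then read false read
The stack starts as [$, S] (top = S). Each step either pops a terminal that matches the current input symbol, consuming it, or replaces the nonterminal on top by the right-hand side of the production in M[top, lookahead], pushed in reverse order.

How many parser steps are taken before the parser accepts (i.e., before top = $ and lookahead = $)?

     Stack          Input                   Action
  1  $ S            then read false read $  expand S ::= then read L
  2  $ L read then  then read false read $  match then
  3  $ L read       read false read $       match read
  4  $ L            false read $            expand L ::= false C L
  5  $ L C false    false read $            match false
  6  $ L C          read $                  expand C ::= ε
  7  $ L            read $                  expand L ::= read
  8  $ read         read $                  match read
Accept reached after 8 steps.

8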